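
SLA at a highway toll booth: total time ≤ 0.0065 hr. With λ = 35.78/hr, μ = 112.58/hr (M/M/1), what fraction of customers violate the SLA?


W ~ Exponential(μ−λ) for M/M/1.
μ − λ = 112.58 − 35.78 = 76.8000
P(W > t) = e^{−(μ−λ)t} = e^{−0.4992} = 0.607016

Final: 0.607016


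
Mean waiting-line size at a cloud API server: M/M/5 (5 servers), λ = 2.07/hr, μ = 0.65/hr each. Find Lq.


a = λ/μ = 3.1846; ρ = a/5 = 0.6369
P₀ = 0.037818
Lq = P₀·a^c·ρ / (c!·(1−ρ)²) = 0.037818·327.55554·0.6369/(120·0.13182)
= 0.49877

Final: 0.49877


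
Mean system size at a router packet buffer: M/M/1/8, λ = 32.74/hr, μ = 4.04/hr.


ρ = 32.74/4.04 = 8.1040
L = ρ[1 − (K+1)ρ^K + Kρ^(K+1)] / [(1−ρ)(1−ρ^(K+1))]
Numerator: 8.1040·(1 − 9·18602806.971796 + 8·150756410.954604) = 8416984180.113998
Denominator: (-7.1040)·(-150756409.954604) = 1070967565.766620
L = 8416984180.113998/1070967565.766620 = 7.8592

Final: 7.8592


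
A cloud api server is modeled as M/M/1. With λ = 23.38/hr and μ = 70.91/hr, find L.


ρ = λ/μ = 23.38/70.91 = 0.3297
L = ρ/(1−ρ) = 0.3297/(1 − 0.3297) = 0.3297/0.6703 = 0.4919

Final: 0.4919


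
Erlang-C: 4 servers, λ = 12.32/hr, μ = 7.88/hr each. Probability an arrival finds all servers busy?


a = λ/μ = 1.5635; ρ = a/4 = 0.3909
P₀ = 0.206984 (from M/M/c formula)
C(c,a) = [a^c/(c!(1−ρ))]·P₀ = [5.97500/(24·0.6091)]·0.206984
= 0.40871·0.206984 = 0.084596

Final: 0.084596


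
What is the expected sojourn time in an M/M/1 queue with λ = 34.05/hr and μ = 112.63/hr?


W = 1/(μ−λ) = 1/(112.63 − 34.05) = 1/78.58 = 0.01273 hr

Final: 0.01273 hr


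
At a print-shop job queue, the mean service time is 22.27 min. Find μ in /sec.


μ = 1/(service time) in consistent units.
1 second = 0.0166667 min, so μ = 0.0166667/22.27 = 0.0007484 per second

Final: 0.0007484 /sec


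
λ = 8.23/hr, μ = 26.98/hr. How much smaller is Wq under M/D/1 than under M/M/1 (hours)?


ρ = 8.23/26.98 = 0.3050
Wq(M/M/1) = ρ/(μ−λ) = 0.3050/18.75 = 0.01627 hr
Wq(M/D/1) = ρ/(2(μ−λ)) = 0.008134 hr
Savings = 0.01627 − 0.008134 = 0.008134 hr

Final: 0.008134 hr


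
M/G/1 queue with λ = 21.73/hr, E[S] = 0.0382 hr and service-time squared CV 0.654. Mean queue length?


ρ = λ·E[S] = 21.73·0.0382 = 0.8301
Lq = ρ²(1+C_s²)/(2(1−ρ)) = 0.6890·(1+0.654)/(2·0.1699)
= 0.6890·1.6540/0.3398 = 3.35369

Final: 3.35369


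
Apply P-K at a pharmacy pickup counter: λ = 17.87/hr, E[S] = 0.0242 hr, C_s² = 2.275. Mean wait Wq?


ρ = λ·E[S] = 17.87·0.0242 = 0.4325
E[S²] = E[S]²(1+C_s²) = 0.0242²·(1+2.275) = 0.001918
Wq = λ·E[S²]/(2(1−ρ)) = 17.87·0.001918/(2·0.5675) = 0.03020 hr

Final: 0.03020 hr


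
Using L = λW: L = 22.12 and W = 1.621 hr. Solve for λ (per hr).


λ = L/W = 22.12/1.621 = 13.6459 /hr

Final: 13.6459 /hr


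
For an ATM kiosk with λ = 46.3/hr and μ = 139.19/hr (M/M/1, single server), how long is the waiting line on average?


ρ = 46.3/139.19 = 0.3326
Lq = ρ²/(1−ρ) = 0.1106/0.6674 = 0.1658

Final: 0.1658


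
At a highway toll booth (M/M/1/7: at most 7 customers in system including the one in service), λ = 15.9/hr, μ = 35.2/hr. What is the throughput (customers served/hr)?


ρ = 0.4517; P_K = (1−ρ)ρ^7/(1−ρ^8) = 0.002107
λ_eff = λ(1 − P_K) = 15.9·(1 − 0.002107) = 15.9·0.997893 = 15.8665 /hr

Final: 15.8665 /hr


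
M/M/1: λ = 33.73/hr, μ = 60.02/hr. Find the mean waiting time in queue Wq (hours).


ρ = 33.73/60.02 = 0.5620
Wq = ρ/(μ−λ) = 0.5620/(60.02 − 33.73) = 0.5620/26.29 = 0.02138 hr

Final: 0.02138 hr


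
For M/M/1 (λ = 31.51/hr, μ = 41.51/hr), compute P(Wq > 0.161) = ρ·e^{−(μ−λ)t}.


ρ = 31.51/41.51 = 0.7591
P(Wq > t) = ρ·e^{−(μ−λ)t} = 0.7591·e^{−1.6100}
= 0.7591·0.199888 = 0.151734

Final: 0.151734


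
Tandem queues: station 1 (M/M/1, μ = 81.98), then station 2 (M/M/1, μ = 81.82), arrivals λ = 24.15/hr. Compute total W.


Each node sees arrival rate λ = 24.15/hr (tandem ⇒ throughput preserved).
W₁ = 1/(μ₁−λ) = 1/(81.98−24.15) = 0.01729 hr
W₂ = 1/(μ₂−λ) = 1/(81.82−24.15) = 0.01734 hr
W_total = W₁ + W₂ = 0.01729 + 0.01734 = 0.03463 hr

Final: 0.03463 hr


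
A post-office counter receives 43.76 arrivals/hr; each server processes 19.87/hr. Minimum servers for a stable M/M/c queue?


Stability requires cμ > λ ⇔ c > λ/μ.
λ/μ = 43.76/19.87 = 2.2023
Minimum integer c = ⌊2.2023⌋ + 1 = 3
Check: 3·19.87 = 59.61 > 43.76, while 2·19.87 = 39.74 ≤ 43.76

Final: 3 servers


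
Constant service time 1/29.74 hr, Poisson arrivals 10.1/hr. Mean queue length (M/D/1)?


ρ = 10.1/29.74 = 0.3396
M/D/1: Lq = ρ²/(2(1−ρ)) = 0.1153/(2·0.6604) = 0.08732

Final: 0.08732


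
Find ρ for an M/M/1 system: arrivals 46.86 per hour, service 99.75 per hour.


ρ = λ/μ = 46.86/99.75 = 0.4698

Final: 0.4698


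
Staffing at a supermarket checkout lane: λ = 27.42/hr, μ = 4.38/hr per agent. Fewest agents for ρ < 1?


Stability requires cμ > λ ⇔ c > λ/μ.
λ/μ = 27.42/4.38 = 6.2603
Minimum integer c = ⌊6.2603⌋ + 1 = 7
Check: 7·4.38 = 30.66 > 27.42, while 6·4.38 = 26.28 ≤ 27.42

Final: 7 servers


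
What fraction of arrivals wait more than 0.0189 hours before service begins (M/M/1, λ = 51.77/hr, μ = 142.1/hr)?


ρ = 51.77/142.1 = 0.3643
P(Wq > t) = ρ·e^{−(μ−λ)t} = 0.3643·e^{−1.7072}
= 0.3643·0.181366 = 0.066076

Final: 0.066076


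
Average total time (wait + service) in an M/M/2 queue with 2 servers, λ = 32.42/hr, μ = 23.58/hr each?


a = 1.3749; ρ = 0.6874; P₀ = 0.185222
Lq = P₀·a^c·ρ/(c!(1−ρ)²) = 1.23195
Wq = Lq/λ = 1.23195/32.42 = 0.03800 hr
W = Wq + 1/μ = 0.03800 + 0.04241 = 0.08041 hr

Final: 0.08041 hr


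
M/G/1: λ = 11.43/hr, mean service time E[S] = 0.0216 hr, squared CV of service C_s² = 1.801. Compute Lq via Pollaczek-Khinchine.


ρ = λ·E[S] = 11.43·0.0216 = 0.2469
Lq = ρ²(1+C_s²)/(2(1−ρ)) = 0.06095·(1+1.801)/(2·0.7531)
= 0.06095·2.8010/1.5062 = 0.11335

Final: 0.11335


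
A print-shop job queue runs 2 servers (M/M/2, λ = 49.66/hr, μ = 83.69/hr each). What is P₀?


a = λ/μ = 49.66/83.69 = 0.5934; ρ = a/c = 0.2967
Σ_{k=0}^{1} a^k/k! (terms k=0..1) = 1.00000 + 0.59338 = 1.59338
Tail: a^2/(2!(1−ρ)) = 0.35210/(2·0.7033) = 0.25032
P₀ = 1/(1.59338 + 0.25032) = 1/1.84370 = 0.542388

Final: 0.542388


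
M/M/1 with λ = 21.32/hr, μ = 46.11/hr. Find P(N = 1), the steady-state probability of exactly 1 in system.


ρ = 21.32/46.11 = 0.4624
P_n = (1−ρ)·ρ^n = (1 − 0.4624)·0.4624^1 = 0.5376·0.462373 = 0.248584

Final: 0.248584


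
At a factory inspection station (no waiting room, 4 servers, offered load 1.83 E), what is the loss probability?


B(c,a) = (a^c/c!) / Σ_{k=0}^{c} a^k/k!
a^4/4! = 0.467297
Σ terms (k=0..4): 1.00000 + 1.83000 + 1.67445 + 1.02141 + 0.46730 = 5.993162
B = 0.467297/5.993162 = 0.077972

Final: 0.077972


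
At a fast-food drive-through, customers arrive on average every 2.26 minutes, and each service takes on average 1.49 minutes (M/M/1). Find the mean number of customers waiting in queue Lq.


λ = 60/2.26 = 26.5487 /hr
μ = 60/1.49 = 40.2685 /hr
ρ = λ/μ = 26.5487/40.2685 = 0.6593
Lq = ρ²/(1−ρ) = 0.4347/0.3407 = 1.2758

Final: 1.2758


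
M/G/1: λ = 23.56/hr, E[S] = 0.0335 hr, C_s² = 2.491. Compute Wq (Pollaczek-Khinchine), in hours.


ρ = λ·E[S] = 23.56·0.0335 = 0.7893
E[S²] = E[S]²(1+C_s²) = 0.0335²·(1+2.491) = 0.003918
Wq = λ·E[S²]/(2(1−ρ)) = 23.56·0.003918/(2·0.2107) = 0.21900 hr

Final: 0.21900 hr


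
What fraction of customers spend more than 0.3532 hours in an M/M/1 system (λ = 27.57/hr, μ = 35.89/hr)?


W ~ Exponential(μ−λ) for M/M/1.
μ − λ = 35.89 − 27.57 = 8.3200
P(W > t) = e^{−(μ−λ)t} = e^{−2.9386} = 0.052939

Final: 0.052939


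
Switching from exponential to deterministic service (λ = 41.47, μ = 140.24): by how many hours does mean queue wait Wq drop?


ρ = 41.47/140.24 = 0.2957
Wq(M/M/1) = ρ/(μ−λ) = 0.2957/98.77 = 0.002994 hr
Wq(M/D/1) = ρ/(2(μ−λ)) = 0.001497 hr
Savings = 0.002994 − 0.001497 = 0.001497 hr

Final: 0.001497 hr


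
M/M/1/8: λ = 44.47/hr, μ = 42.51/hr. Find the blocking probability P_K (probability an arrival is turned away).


ρ = λ/μ = 44.47/42.51 = 1.0461
P_K = (1−ρ)ρ^K/(1−ρ^(K+1)) = (-0.04611·1.434195)/(1 − 1.500321)
= -0.066126/-0.500321 = 0.132167

Final: 0.132167


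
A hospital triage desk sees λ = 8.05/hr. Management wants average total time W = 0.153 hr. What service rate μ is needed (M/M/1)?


W = 1/(μ−λ) ⇒ μ − λ = 1/W = 1/0.153 = 6.5359
μ = λ + 1/W = 8.05 + 6.5359 = 14.5859 per hr

Final: 14.5859 /hr


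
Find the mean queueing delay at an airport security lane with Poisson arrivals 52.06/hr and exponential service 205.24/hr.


ρ = 52.06/205.24 = 0.2537
Wq = ρ/(μ−λ) = 0.2537/(205.24 − 52.06) = 0.2537/153.18 = 0.001656 hr

Final: 0.001656 hr


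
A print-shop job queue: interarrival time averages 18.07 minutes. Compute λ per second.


λ = 1/(interarrival time) in consistent units.
1 second = 0.0166667 min, so λ = 0.0166667/18.07 = 0.0009223 per second

Final: 0.0009223 /sec


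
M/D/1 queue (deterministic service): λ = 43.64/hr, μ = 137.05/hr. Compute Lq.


ρ = 43.64/137.05 = 0.3184
M/D/1: Lq = ρ²/(2(1−ρ)) = 0.1014/(2·0.6816) = 0.07438

Final: 0.07438


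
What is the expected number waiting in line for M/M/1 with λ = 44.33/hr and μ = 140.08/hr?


ρ = 44.33/140.08 = 0.3165
Lq = ρ²/(1−ρ) = 0.1001/0.6835 = 0.1465

Final: 0.1465


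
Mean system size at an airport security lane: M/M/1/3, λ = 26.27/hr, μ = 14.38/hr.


ρ = 26.27/14.38 = 1.8268
L = ρ[1 − (K+1)ρ^K + Kρ^(K+1)] / [(1−ρ)(1−ρ^(K+1))]
Numerator: 1.8268·(1 − 4·6.096823 + 3·11.137937) = 18.316876
Denominator: (-0.8268)·(-10.137937) = 8.382480
L = 18.316876/8.382480 = 2.1851

Final: 2.1851


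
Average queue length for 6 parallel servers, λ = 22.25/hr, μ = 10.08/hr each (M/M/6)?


a = λ/μ = 2.2073; ρ = a/6 = 0.3679
P₀ = 0.109697
Lq = P₀·a^c·ρ / (c!·(1−ρ)²) = 0.109697·115.66898·0.3679/(720·0.39956)
= 0.01623

Final: 0.01623


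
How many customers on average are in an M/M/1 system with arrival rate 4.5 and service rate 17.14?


ρ = λ/μ = 4.5/17.14 = 0.2625
L = ρ/(1−ρ) = 0.2625/(1 − 0.2625) = 0.2625/0.7375 = 0.3560

Final: 0.3560


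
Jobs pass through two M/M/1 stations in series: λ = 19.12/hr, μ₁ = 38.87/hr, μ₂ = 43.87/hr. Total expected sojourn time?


Each node sees arrival rate λ = 19.12/hr (tandem ⇒ throughput preserved).
W₁ = 1/(μ₁−λ) = 1/(38.87−19.12) = 0.05063 hr
W₂ = 1/(μ₂−λ) = 1/(43.87−19.12) = 0.04040 hr
W_total = W₁ + W₂ = 0.05063 + 0.04040 = 0.09104 hr

Final: 0.09104 hr


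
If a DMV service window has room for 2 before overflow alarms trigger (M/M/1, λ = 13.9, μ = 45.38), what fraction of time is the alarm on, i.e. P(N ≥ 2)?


ρ = 13.9/45.38 = 0.3063
P(N ≥ n) = ρ^n = 0.3063^2 = 0.093821

Final: 0.093821


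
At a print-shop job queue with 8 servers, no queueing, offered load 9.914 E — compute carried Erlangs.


B(8,9.914) = 0.334276 (Erlang-B)
Carried load = a(1 − B) = 9.914·(1 − 0.334276) = 9.914·0.665724 = 6.6000 E

Final: 6.6000 Erlangs


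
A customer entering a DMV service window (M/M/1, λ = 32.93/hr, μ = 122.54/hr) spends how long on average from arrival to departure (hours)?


W = 1/(μ−λ) = 1/(122.54 − 32.93) = 1/89.61 = 0.01116 hr

Final: 0.01116 hr


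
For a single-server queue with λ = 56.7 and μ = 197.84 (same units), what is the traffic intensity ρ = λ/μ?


ρ = λ/μ = 56.7/197.84 = 0.2866

Final: 0.2866


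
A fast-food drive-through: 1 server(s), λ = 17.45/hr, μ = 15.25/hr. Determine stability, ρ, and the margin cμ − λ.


Total capacity cμ = 1·15.25 = 15.25/hr
ρ = λ/(cμ) = 17.45/15.25 = 1.1443
Stable ⇔ ρ < 1: NO
Spare capacity = cμ − λ = 15.25 − 17.45 = -2.20/hr

Final: ρ = 1.1443; unstable; margin = -2.20/hr


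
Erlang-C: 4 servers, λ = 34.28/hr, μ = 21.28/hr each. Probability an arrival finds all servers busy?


a = λ/μ = 1.6109; ρ = a/4 = 0.4027
P₀ = 0.197048 (from M/M/c formula)
C(c,a) = [a^c/(c!(1−ρ))]·P₀ = [6.73406/(24·0.5973)]·0.197048
= 0.46978·0.197048 = 0.092569

Final: 0.092569


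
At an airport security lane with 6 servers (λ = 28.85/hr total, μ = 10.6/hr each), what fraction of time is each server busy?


ρ = λ/(cμ) = 28.85/(6·10.6) = 28.85/63.60 = 0.4536

Final: 0.4536


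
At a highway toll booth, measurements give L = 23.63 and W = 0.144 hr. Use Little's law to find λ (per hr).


λ = L/W = 23.63/0.144 = 164.0972 /hr

Final: 164.0972 /hr


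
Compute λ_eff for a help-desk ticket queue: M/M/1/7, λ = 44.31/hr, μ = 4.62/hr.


ρ = 9.5909; P_K = (1−ρ)ρ^7/(1−ρ^8) = 0.895735
λ_eff = λ(1 − P_K) = 44.31·(1 − 0.895735) = 44.31·0.104265 = 4.6200 /hr

Final: 4.6200 /hr


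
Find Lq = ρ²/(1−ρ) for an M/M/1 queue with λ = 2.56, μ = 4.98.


ρ = 2.56/4.98 = 0.5141
Lq = ρ²/(1−ρ) = 0.2643/0.4859 = 0.5438

Final: 0.5438


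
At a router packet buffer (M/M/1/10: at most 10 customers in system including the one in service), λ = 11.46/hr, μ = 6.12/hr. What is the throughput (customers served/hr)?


ρ = 1.8725; P_K = (1−ρ)ρ^10/(1−ρ^11) = 0.466439
λ_eff = λ(1 − P_K) = 11.46·(1 − 0.466439) = 11.46·0.533561 = 6.1146 /hr

Final: 6.1146 /hr


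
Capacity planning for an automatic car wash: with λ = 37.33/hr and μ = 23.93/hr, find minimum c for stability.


Stability requires cμ > λ ⇔ c > λ/μ.
λ/μ = 37.33/23.93 = 1.5600
Minimum integer c = ⌊1.5600⌋ + 1 = 2
Check: 2·23.93 = 47.86 > 37.33, while 1·23.93 = 23.93 ≤ 37.33

Final: 2 servers


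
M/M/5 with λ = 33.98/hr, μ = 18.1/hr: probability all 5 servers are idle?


a = λ/μ = 33.98/18.1 = 1.8773; ρ = a/c = 0.3755
Σ_{k=0}^{4} a^k/k! (terms k=0..4) = 1.00000 + 1.87735 + 1.76222 + 1.10277 + 0.51757 = 6.25990
Tail: a^5/(5!(1−ρ)) = 23.31976/(120·0.6245) = 0.31116
P₀ = 1/(6.25990 + 0.31116) = 1/6.57106 = 0.152182

Final: 0.152182


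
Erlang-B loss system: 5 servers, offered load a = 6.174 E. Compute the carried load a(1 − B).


B(5,6.174) = 0.372378 (Erlang-B)
Carried load = a(1 − B) = 6.174·(1 − 0.372378) = 6.174·0.627622 = 3.8749 E

Final: 3.8749 Erlangs


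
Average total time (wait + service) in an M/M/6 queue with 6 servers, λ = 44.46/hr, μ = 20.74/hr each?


a = 2.1437; ρ = 0.3573; P₀ = 0.116958
Lq = P₀·a^c·ρ/(c!(1−ρ)²) = 0.01363
Wq = Lq/λ = 0.01363/44.46 = 0.0003067 hr
W = Wq + 1/μ = 0.0003067 + 0.04822 = 0.04852 hr

Final: 0.04852 hr


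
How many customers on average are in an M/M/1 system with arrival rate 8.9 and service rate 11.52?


ρ = λ/μ = 8.9/11.52 = 0.7726
L = ρ/(1−ρ) = 0.7726/(1 − 0.7726) = 0.7726/0.2274 = 3.3969

Final: 3.3969


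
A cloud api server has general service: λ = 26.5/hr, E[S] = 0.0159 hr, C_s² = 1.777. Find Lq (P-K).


ρ = λ·E[S] = 26.5·0.0159 = 0.4214
Lq = ρ²(1+C_s²)/(2(1−ρ)) = 0.1775·(1+1.777)/(2·0.5786)
= 0.1775·2.7770/1.1573 = 0.42601

Final: 0.42601


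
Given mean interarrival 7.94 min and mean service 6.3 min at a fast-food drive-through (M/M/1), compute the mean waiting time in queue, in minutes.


λ = 60/7.94 = 7.5567 /hr
μ = 60/6.3 = 9.5238 /hr
ρ = λ/μ = 7.5567/9.5238 = 0.7935
Wq = ρ/(μ−λ) = 0.7935/(9.5238−7.5567) = 0.40335 hr
In minutes: 0.40335·60 = 24.201 min

Final: 24.201 min


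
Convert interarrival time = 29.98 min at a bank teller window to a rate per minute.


λ = 1/(interarrival time) in consistent units.
1 minute = 1 min, so λ = 1/29.98 = 0.03336 per minute

Final: 0.03336 /min


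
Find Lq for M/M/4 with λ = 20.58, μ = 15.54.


a = λ/μ = 1.3243; ρ = a/4 = 0.3311
P₀ = 0.264554
Lq = P₀·a^c·ρ / (c!·(1−ρ)²) = 0.264554·3.07594·0.3311/(24·0.44745)
= 0.02509

Final: 0.02509


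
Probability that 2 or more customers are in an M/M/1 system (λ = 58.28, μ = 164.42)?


ρ = 58.28/164.42 = 0.3545
P(N ≥ n) = ρ^n = 0.3545^2 = 0.125641

Final: 0.125641


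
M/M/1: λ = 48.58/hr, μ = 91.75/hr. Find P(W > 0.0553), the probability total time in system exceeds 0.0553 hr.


W ~ Exponential(μ−λ) for M/M/1.
μ − λ = 91.75 − 48.58 = 43.1700
P(W > t) = e^{−(μ−λ)t} = e^{−2.3873} = 0.091877

Final: 0.091877


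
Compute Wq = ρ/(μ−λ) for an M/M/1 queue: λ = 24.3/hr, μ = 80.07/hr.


ρ = 24.3/80.07 = 0.3035
Wq = ρ/(μ−λ) = 0.3035/(80.07 − 24.3) = 0.3035/55.77 = 0.005442 hr

Final: 0.005442 hr


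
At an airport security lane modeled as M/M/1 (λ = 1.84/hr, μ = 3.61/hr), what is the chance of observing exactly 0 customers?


ρ = 1.84/3.61 = 0.5097
P_n = (1−ρ)·ρ^n = (1 − 0.5097)·0.5097^0 = 0.4903·1.000000 = 0.490305

Final: 0.490305


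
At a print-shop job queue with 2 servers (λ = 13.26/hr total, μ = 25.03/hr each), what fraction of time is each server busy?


ρ = λ/(cμ) = 13.26/(2·25.03) = 13.26/50.06 = 0.2649

Final: 0.2649


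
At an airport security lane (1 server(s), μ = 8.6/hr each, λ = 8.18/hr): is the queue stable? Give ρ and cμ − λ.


Total capacity cμ = 1·8.6 = 8.60/hr
ρ = λ/(cμ) = 8.18/8.60 = 0.9512
Stable ⇔ ρ < 1: YES
Spare capacity = cμ − λ = 8.60 − 8.18 = 0.42/hr

Final: ρ = 0.9512; stable; margin = 0.42/hr


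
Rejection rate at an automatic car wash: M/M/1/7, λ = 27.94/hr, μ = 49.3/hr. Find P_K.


ρ = λ/μ = 27.94/49.3 = 0.5667
P_K = (1−ρ)ρ^K/(1−ρ^(K+1)) = (0.4333·0.018778)/(1 − 0.010642)
= 0.008136/0.989358 = 0.008224

Final: 0.008224


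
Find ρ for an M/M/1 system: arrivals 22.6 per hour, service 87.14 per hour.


ρ = λ/μ = 22.6/87.14 = 0.2594

Final: 0.2594


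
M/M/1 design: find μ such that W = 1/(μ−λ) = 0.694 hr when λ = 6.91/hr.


W = 1/(μ−λ) ⇒ μ − λ = 1/W = 1/0.694 = 1.4409
μ = λ + 1/W = 6.91 + 1.4409 = 8.3509 per hr

Final: 8.3509 /hr


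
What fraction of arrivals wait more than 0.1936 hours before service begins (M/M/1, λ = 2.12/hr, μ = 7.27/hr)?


ρ = 2.12/7.27 = 0.2916
P(Wq > t) = ρ·e^{−(μ−λ)t} = 0.2916·e^{−0.9970}
= 0.2916·0.368970 = 0.107595

Final: 0.107595


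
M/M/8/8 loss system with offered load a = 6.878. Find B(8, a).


B(c,a) = (a^c/c!) / Σ_{k=0}^{c} a^k/k!
a^8/8! = 124.215802
Σ terms (k=0..8): 1.00000 + 6.87800 + 23.65344 + 54.22946 + 93.24755 + 128.27133 + 147.04171 + 144.47898 + 124.21580 = 723.016274
B = 124.215802/723.016274 = 0.171802

Final: 0.171802


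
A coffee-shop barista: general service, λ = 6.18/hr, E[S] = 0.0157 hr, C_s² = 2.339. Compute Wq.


ρ = λ·E[S] = 6.18·0.0157 = 0.09703
E[S²] = E[S]²(1+C_s²) = 0.0157²·(1+2.339) = 0.0008230
Wq = λ·E[S²]/(2(1−ρ)) = 6.18·0.0008230/(2·0.9030) = 0.002816 hr

Final: 0.002816 hr


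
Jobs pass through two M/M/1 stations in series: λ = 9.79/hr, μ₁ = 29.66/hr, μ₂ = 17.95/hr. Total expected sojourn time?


Each node sees arrival rate λ = 9.79/hr (tandem ⇒ throughput preserved).
W₁ = 1/(μ₁−λ) = 1/(29.66−9.79) = 0.05033 hr
W₂ = 1/(μ₂−λ) = 1/(17.95−9.79) = 0.12255 hr
W_total = W₁ + W₂ = 0.05033 + 0.12255 = 0.17288 hr

Final: 0.17288 hr


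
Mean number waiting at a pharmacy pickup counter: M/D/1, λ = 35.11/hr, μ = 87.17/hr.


ρ = 35.11/87.17 = 0.4028
M/D/1: Lq = ρ²/(2(1−ρ)) = 0.1622/(2·0.5972) = 0.13582

Final: 0.13582


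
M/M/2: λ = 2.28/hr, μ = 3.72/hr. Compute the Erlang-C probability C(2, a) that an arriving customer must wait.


a = λ/μ = 0.6129; ρ = a/2 = 0.3065
P₀ = 0.530864 (from M/M/c formula)
C(c,a) = [a^c/(c!(1−ρ))]·P₀ = [0.37565/(2·0.6935)]·0.530864
= 0.27082·0.530864 = 0.143767

Final: 0.143767


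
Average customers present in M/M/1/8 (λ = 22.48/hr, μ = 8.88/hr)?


ρ = 22.48/8.88 = 2.5315
L = ρ[1 − (K+1)ρ^K + Kρ^(K+1)] / [(1−ρ)(1−ρ^(K+1))]
Numerator: 2.5315·(1 − 9·1686.812183 + 8·4270.218228) = 48052.104206
Denominator: (-1.5315)·(-4269.218228) = 6538.442331
L = 48052.104206/6538.442331 = 7.3492

Final: 7.3492


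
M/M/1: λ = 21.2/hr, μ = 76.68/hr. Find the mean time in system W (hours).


W = 1/(μ−λ) = 1/(76.68 − 21.2) = 1/55.48 = 0.01802 hr

Final: 0.01802 hr


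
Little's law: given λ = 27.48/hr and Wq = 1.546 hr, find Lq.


Lq = λWq = 27.48·1.546 = 42.4841

Final: 42.4841


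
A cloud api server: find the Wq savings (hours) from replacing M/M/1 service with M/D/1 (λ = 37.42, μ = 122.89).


ρ = 37.42/122.89 = 0.3045
Wq(M/M/1) = ρ/(μ−λ) = 0.3045/85.47 = 0.003563 hr
Wq(M/D/1) = ρ/(2(μ−λ)) = 0.001781 hr
Savings = 0.003563 − 0.001781 = 0.001781 hr

Final: 0.001781 hr


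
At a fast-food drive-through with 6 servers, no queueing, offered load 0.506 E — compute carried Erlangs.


B(6,0.506) = 0.00001405 (Erlang-B)
Carried load = a(1 − B) = 0.506·(1 − 0.00001405) = 0.506·0.999986 = 0.5060 E

Final: 0.5060 Erlangs


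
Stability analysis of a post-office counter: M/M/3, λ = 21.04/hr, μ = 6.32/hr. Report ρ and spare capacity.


Total capacity cμ = 3·6.32 = 18.96/hr
ρ = λ/(cμ) = 21.04/18.96 = 1.1097
Stable ⇔ ρ < 1: NO
Spare capacity = cμ − λ = 18.96 − 21.04 = -2.08/hr

Final: ρ = 1.1097; unstable; margin = -2.08/hr


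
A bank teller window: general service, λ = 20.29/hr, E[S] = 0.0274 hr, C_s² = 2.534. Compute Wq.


ρ = λ·E[S] = 20.29·0.0274 = 0.5559
E[S²] = E[S]²(1+C_s²) = 0.0274²·(1+2.534) = 0.002653
Wq = λ·E[S²]/(2(1−ρ)) = 20.29·0.002653/(2·0.4441) = 0.06062 hr

Final: 0.06062 hr


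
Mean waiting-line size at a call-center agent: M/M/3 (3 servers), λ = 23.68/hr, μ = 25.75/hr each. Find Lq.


a = λ/μ = 0.9196; ρ = a/3 = 0.3065
P₀ = 0.395356
Lq = P₀·a^c·ρ / (c!·(1−ρ)²) = 0.395356·0.77770·0.3065/(6·0.48089)
= 0.03267

Final: 0.03267


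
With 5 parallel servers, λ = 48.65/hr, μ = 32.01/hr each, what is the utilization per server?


ρ = λ/(cμ) = 48.65/(5·32.01) = 48.65/160.05 = 0.3040

Final: 0.3040


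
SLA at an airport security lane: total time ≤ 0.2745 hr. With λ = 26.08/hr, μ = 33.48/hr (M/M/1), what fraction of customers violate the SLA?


W ~ Exponential(μ−λ) for M/M/1.
μ − λ = 33.48 − 26.08 = 7.4000
P(W > t) = e^{−(μ−λ)t} = e^{−2.0313} = 0.131165

Final: 0.131165


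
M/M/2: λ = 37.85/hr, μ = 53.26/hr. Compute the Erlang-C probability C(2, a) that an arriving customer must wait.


a = λ/μ = 0.7107; ρ = a/2 = 0.3553
P₀ = 0.475653 (from M/M/c formula)
C(c,a) = [a^c/(c!(1−ρ))]·P₀ = [0.50504/(2·0.6447)]·0.475653
= 0.39171·0.475653 = 0.186318

Final: 0.186318


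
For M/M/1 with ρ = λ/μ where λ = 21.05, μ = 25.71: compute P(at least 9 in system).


ρ = 21.05/25.71 = 0.8187
P(N ≥ n) = ρ^n = 0.8187^9 = 0.165329

Final: 0.165329


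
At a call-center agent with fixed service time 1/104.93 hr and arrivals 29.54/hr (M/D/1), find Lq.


ρ = 29.54/104.93 = 0.2815
M/D/1: Lq = ρ²/(2(1−ρ)) = 0.07925/(2·0.7185) = 0.05515

Final: 0.05515


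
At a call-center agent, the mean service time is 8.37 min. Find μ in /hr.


μ = 1/(service time) in consistent units.
1 hour = 60 min, so μ = 60/8.37 = 7.1685 per hour

Final: 7.1685 /hr


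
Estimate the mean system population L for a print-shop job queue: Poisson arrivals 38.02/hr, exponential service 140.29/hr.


ρ = λ/μ = 38.02/140.29 = 0.2710
L = ρ/(1−ρ) = 0.2710/(1 − 0.2710) = 0.2710/0.7290 = 0.3718

Final: 0.3718


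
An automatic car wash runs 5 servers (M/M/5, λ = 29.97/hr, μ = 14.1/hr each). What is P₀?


a = λ/μ = 29.97/14.1 = 2.1255; ρ = a/c = 0.4251
Σ_{k=0}^{4} a^k/k! (terms k=0..4) = 1.00000 + 2.12553 + 2.25894 + 1.60049 + 0.85047 = 7.83543
Tail: a^5/(5!(1−ρ)) = 43.38486/(120·0.5749) = 0.62888
P₀ = 1/(7.83543 + 0.62888) = 1/8.46431 = 0.118143

Final: 0.118143


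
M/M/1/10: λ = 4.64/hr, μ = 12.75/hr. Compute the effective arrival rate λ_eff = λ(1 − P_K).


ρ = 0.3639; P_K = (1−ρ)ρ^10/(1−ρ^11) = 0.00002592
λ_eff = λ(1 − P_K) = 4.64·(1 − 0.00002592) = 4.64·0.999974 = 4.6399 /hr

Final: 4.6399 /hr


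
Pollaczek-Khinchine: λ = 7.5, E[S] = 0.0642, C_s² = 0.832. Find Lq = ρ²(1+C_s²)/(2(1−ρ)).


ρ = λ·E[S] = 7.5·0.0642 = 0.4815
Lq = ρ²(1+C_s²)/(2(1−ρ)) = 0.2318·(1+0.832)/(2·0.5185)
= 0.2318·1.8320/1.0370 = 0.40958

Final: 0.40958


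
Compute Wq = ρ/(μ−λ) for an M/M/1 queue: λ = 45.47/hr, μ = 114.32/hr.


ρ = 45.47/114.32 = 0.3977
Wq = ρ/(μ−λ) = 0.3977/(114.32 − 45.47) = 0.3977/68.85 = 0.005777 hr

Final: 0.005777 hr


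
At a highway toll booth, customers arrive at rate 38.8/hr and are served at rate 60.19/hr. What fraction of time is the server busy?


ρ = λ/μ = 38.8/60.19 = 0.6446

Final: 0.6446


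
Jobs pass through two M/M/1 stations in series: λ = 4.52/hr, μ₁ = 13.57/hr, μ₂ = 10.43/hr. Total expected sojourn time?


Each node sees arrival rate λ = 4.52/hr (tandem ⇒ throughput preserved).
W₁ = 1/(μ₁−λ) = 1/(13.57−4.52) = 0.11050 hr
W₂ = 1/(μ₂−λ) = 1/(10.43−4.52) = 0.16920 hr
W_total = W₁ + W₂ = 0.11050 + 0.16920 = 0.27970 hr

Final: 0.27970 hr


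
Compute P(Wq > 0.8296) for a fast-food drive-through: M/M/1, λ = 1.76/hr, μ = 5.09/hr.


ρ = 1.76/5.09 = 0.3458
P(Wq > t) = ρ·e^{−(μ−λ)t} = 0.3458·e^{−2.7626}
= 0.3458·0.063129 = 0.021829

Final: 0.021829


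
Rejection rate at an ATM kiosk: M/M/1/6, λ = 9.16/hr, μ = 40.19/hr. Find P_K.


ρ = λ/μ = 9.16/40.19 = 0.2279
P_K = (1−ρ)ρ^K/(1−ρ^(K+1)) = (0.7721·0.0001402)/(1 − 0.00003195)
= 0.0001082/0.999968 = 0.0001082

Final: 0.0001082


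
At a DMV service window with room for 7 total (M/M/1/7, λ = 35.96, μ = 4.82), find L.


ρ = 35.96/4.82 = 7.4606
L = ρ[1 − (K+1)ρ^K + Kρ^(K+1)] / [(1−ρ)(1−ρ^(K+1))]
Numerator: 7.4606·(1 − 8·1286496.217802 + 7·9598009.127001) = 424463000.305309
Denominator: (-6.4606)·(-9598008.127001) = 62008708.106809
L = 424463000.305309/62008708.106809 = 6.8452

Final: 6.8452


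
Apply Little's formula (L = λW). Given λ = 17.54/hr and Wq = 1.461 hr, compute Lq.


Lq = λWq = 17.54·1.461 = 25.6259

Final: 25.6259


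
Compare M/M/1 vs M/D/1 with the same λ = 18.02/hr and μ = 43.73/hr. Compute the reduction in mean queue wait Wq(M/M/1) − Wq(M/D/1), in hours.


ρ = 18.02/43.73 = 0.4121
Wq(M/M/1) = ρ/(μ−λ) = 0.4121/25.71 = 0.01603 hr
Wq(M/D/1) = ρ/(2(μ−λ)) = 0.008014 hr
Savings = 0.01603 − 0.008014 = 0.008014 hr

Final: 0.008014 hr


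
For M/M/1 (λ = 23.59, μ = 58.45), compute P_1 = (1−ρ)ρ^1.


ρ = 23.59/58.45 = 0.4036
P_n = (1−ρ)·ρ^n = (1 − 0.4036)·0.4036^1 = 0.5964·0.403593 = 0.240706

Final: 0.240706


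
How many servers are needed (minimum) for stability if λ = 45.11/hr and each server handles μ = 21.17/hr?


Stability requires cμ > λ ⇔ c > λ/μ.
λ/μ = 45.11/21.17 = 2.1308
Minimum integer c = ⌊2.1308⌋ + 1 = 3
Check: 3·21.17 = 63.51 > 45.11, while 2·21.17 = 42.34 ≤ 45.11

Final: 3 servers


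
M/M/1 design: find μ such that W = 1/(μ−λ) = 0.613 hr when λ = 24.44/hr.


W = 1/(μ−λ) ⇒ μ − λ = 1/W = 1/0.613 = 1.6313
μ = λ + 1/W = 24.44 + 1.6313 = 26.0713 per hr

Final: 26.0713 /hr


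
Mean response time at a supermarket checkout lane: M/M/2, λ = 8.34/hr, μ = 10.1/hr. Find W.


a = 0.8257; ρ = 0.4129; P₀ = 0.415557
Lq = P₀·a^c·ρ/(c!(1−ρ)²) = 0.16968
Wq = Lq/λ = 0.16968/8.34 = 0.02035 hr
W = Wq + 1/μ = 0.02035 + 0.09901 = 0.11936 hr

Final: 0.11936 hr


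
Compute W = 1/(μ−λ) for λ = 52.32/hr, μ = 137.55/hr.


W = 1/(μ−λ) = 1/(137.55 − 52.32) = 1/85.23 = 0.01173 hr

Final: 0.01173 hr


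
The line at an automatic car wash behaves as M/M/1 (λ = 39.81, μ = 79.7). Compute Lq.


ρ = 39.81/79.7 = 0.4995
Lq = ρ²/(1−ρ) = 0.2495/0.5005 = 0.4985

Final: 0.4985


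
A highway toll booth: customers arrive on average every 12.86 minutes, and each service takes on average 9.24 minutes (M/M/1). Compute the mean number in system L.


λ = 60/12.86 = 4.6656 /hr
μ = 60/9.24 = 6.4935 /hr
ρ = λ/μ = 4.6656/6.4935 = 0.7185
L = ρ/(1−ρ) = 0.7185/0.2815 = 2.5525

Final: 2.5525


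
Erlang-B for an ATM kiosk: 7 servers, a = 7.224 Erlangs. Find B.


B(c,a) = (a^c/c!) / Σ_{k=0}^{c} a^k/k!
a^7/7! = 203.710598
Σ terms (k=0..7): 1.00000 + 7.22400 + 26.09309 + 62.83216 + 113.47487 + 163.94850 + 197.39399 + 203.71060 = 775.677204
B = 203.710598/775.677204 = 0.262623

Final: 0.262623


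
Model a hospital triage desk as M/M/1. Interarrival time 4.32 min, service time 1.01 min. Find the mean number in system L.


λ = 60/4.32 = 13.8889 /hr
μ = 60/1.01 = 59.4059 /hr
ρ = λ/μ = 13.8889/59.4059 = 0.2338
L = ρ/(1−ρ) = 0.2338/0.7662 = 0.3051

Final: 0.3051


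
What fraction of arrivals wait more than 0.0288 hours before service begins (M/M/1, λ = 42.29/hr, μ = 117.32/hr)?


ρ = 42.29/117.32 = 0.3605
P(Wq > t) = ρ·e^{−(μ−λ)t} = 0.3605·e^{−2.1609}
= 0.3605·0.115226 = 0.041535

Final: 0.041535


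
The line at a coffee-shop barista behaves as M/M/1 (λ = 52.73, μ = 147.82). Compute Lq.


ρ = 52.73/147.82 = 0.3567
Lq = ρ²/(1−ρ) = 0.1272/0.6433 = 0.1978

Final: 0.1978


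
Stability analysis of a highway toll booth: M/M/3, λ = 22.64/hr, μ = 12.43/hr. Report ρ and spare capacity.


Total capacity cμ = 3·12.43 = 37.29/hr
ρ = λ/(cμ) = 22.64/37.29 = 0.6071
Stable ⇔ ρ < 1: YES
Spare capacity = cμ − λ = 37.29 − 22.64 = 14.65/hr

Final: ρ = 0.6071; stable; margin = 14.65/hr


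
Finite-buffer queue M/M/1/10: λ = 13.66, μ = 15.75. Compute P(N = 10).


ρ = λ/μ = 13.66/15.75 = 0.8673
P_K = (1−ρ)ρ^K/(1−ρ^(K+1)) = (0.1327·0.240825)/(1 − 0.208868)
= 0.031957/0.791132 = 0.040394

Final: 0.040394


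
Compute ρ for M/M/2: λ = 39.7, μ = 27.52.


ρ = λ/(cμ) = 39.7/(2·27.52) = 39.7/55.04 = 0.7213

Final: 0.7213


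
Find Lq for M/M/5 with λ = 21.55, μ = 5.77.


a = λ/μ = 3.7348; ρ = a/5 = 0.7470
P₀ = 0.019072
Lq = P₀·a^c·ρ / (c!·(1−ρ)²) = 0.019072·726.70359·0.7470/(120·0.06403)
= 1.34748

Final: 1.34748


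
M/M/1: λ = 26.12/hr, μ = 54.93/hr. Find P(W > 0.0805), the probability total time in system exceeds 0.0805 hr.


W ~ Exponential(μ−λ) for M/M/1.
μ − λ = 54.93 − 26.12 = 28.8100
P(W > t) = e^{−(μ−λ)t} = e^{−2.3192} = 0.098352

Final: 0.098352


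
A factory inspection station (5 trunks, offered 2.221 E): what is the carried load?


B(5,2.221) = 0.050165 (Erlang-B)
Carried load = a(1 − B) = 2.221·(1 − 0.050165) = 2.221·0.949835 = 2.1096 E

Final: 2.1096 Erlangs


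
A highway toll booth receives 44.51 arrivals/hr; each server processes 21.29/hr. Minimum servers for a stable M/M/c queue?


Stability requires cμ > λ ⇔ c > λ/μ.
λ/μ = 44.51/21.29 = 2.0907
Minimum integer c = ⌊2.0907⌋ + 1 = 3
Check: 3·21.29 = 63.87 > 44.51, while 2·21.29 = 42.58 ≤ 44.51

Final: 3 servers


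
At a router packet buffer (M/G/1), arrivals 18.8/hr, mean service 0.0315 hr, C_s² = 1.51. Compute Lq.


ρ = λ·E[S] = 18.8·0.0315 = 0.5922
Lq = ρ²(1+C_s²)/(2(1−ρ)) = 0.3507·(1+1.51)/(2·0.4078)
= 0.3507·2.5100/0.8156 = 1.07928

Final: 1.07928


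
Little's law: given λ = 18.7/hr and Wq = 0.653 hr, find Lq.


Lq = λWq = 18.7·0.653 = 12.2111

Final: 12.2111


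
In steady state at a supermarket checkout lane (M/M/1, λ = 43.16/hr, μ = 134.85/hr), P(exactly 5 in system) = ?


ρ = 43.16/134.85 = 0.3201
P_n = (1−ρ)·ρ^n = (1 − 0.3201)·0.3201^5 = 0.6799·0.003359 = 0.002284

Final: 0.002284


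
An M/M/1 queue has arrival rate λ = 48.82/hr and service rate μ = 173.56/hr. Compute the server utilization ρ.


ρ = λ/μ = 48.82/173.56 = 0.2813

Final: 0.2813


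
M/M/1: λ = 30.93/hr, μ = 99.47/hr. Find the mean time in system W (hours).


W = 1/(μ−λ) = 1/(99.47 − 30.93) = 1/68.54 = 0.01459 hr

Final: 0.01459 hr


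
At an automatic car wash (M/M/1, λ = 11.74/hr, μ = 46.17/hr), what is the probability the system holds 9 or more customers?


ρ = 11.74/46.17 = 0.2543
P(N ≥ n) = ρ^n = 0.2543^9 = 0.000004444

Final: 0.000004444


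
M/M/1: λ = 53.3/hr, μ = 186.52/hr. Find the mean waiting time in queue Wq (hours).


ρ = 53.3/186.52 = 0.2858
Wq = ρ/(μ−λ) = 0.2858/(186.52 − 53.3) = 0.2858/133.22 = 0.002145 hr

Final: 0.002145 hr


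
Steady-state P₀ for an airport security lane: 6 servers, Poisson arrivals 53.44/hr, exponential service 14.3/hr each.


a = λ/μ = 53.44/14.3 = 3.7371; ρ = a/c = 0.6228
Σ_{k=0}^{5} a^k/k! (terms k=0..5) = 1.00000 + 3.73706 + 6.98282 + 8.69841 + 8.12663 + 6.07394 = 34.61887
Tail: a^6/(6!(1−ρ)) = 2723.84551/(720·0.3772) = 10.03064
P₀ = 1/(34.61887 + 10.03064) = 1/44.64951 = 0.022397

Final: 0.022397


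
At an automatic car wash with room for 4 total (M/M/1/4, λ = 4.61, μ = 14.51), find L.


ρ = 4.61/14.51 = 0.3177
L = ρ[1 − (K+1)ρ^K + Kρ^(K+1)] / [(1−ρ)(1−ρ^(K+1))]
Numerator: 0.3177·(1 − 5·0.010189 + 4·0.003237) = 0.305640
Denominator: (0.6823)·(0.996763) = 0.680079
L = 0.305640/0.680079 = 0.4494

Final: 0.4494


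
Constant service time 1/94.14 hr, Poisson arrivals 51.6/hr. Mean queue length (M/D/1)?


ρ = 51.6/94.14 = 0.5481
M/D/1: Lq = ρ²/(2(1−ρ)) = 0.3004/(2·0.4519) = 0.33243

Final: 0.33243


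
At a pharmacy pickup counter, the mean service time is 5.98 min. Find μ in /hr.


μ = 1/(service time) in consistent units.
1 hour = 60 min, so μ = 60/5.98 = 10.0334 per hour

Final: 10.0334 /hr


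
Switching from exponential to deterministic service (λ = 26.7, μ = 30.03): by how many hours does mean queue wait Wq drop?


ρ = 26.7/30.03 = 0.8891
Wq(M/M/1) = ρ/(μ−λ) = 0.8891/3.33 = 0.26700 hr
Wq(M/D/1) = ρ/(2(μ−λ)) = 0.13350 hr
Savings = 0.26700 − 0.13350 = 0.13350 hr

Final: 0.13350 hr


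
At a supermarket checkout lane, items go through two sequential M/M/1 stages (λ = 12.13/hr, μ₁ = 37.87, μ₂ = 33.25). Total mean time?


Each node sees arrival rate λ = 12.13/hr (tandem ⇒ throughput preserved).
W₁ = 1/(μ₁−λ) = 1/(37.87−12.13) = 0.03885 hr
W₂ = 1/(μ₂−λ) = 1/(33.25−12.13) = 0.04735 hr
W_total = W₁ + W₂ = 0.03885 + 0.04735 = 0.08620 hr

Final: 0.08620 hr


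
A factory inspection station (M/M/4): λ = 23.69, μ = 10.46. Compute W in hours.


a = 2.2648; ρ = 0.5662; P₀ = 0.097154
Lq = P₀·a^c·ρ/(c!(1−ρ)²) = 0.32047
Wq = Lq/λ = 0.32047/23.69 = 0.01353 hr
W = Wq + 1/μ = 0.01353 + 0.09560 = 0.10913 hr

Final: 0.10913 hr


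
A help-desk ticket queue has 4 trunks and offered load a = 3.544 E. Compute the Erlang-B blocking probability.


B(c,a) = (a^c/c!) / Σ_{k=0}^{c} a^k/k!
a^4/4! = 6.573000
Σ terms (k=0..4): 1.00000 + 3.54400 + 6.27997 + 7.41874 + 6.57300 = 24.815703
B = 6.573000/24.815703 = 0.264873

Final: 0.264873


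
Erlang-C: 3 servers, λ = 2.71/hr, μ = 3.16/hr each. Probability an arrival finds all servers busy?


a = λ/μ = 0.8576; ρ = a/3 = 0.2859
P₀ = 0.421491 (from M/M/c formula)
C(c,a) = [a^c/(c!(1−ρ))]·P₀ = [0.63073/(6·0.7141)]·0.421491
= 0.14720·0.421491 = 0.062044

Final: 0.062044


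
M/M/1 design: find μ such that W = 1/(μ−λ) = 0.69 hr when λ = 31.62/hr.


W = 1/(μ−λ) ⇒ μ − λ = 1/W = 1/0.69 = 1.4493
μ = λ + 1/W = 31.62 + 1.4493 = 33.0693 per hr

Final: 33.0693 /hr


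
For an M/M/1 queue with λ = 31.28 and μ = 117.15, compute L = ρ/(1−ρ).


ρ = λ/μ = 31.28/117.15 = 0.2670
L = ρ/(1−ρ) = 0.2670/(1 − 0.2670) = 0.2670/0.7330 = 0.3643

Final: 0.3643


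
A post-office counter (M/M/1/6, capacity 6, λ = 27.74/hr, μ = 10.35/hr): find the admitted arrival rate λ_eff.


ρ = 2.6802; P_K = (1−ρ)ρ^6/(1−ρ^7) = 0.627524
λ_eff = λ(1 − P_K) = 27.74·(1 − 0.627524) = 27.74·0.372476 = 10.3325 /hr

Final: 10.3325 /hr


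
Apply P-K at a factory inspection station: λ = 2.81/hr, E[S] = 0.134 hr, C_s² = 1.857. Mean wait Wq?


ρ = λ·E[S] = 2.81·0.134 = 0.3765
E[S²] = E[S]²(1+C_s²) = 0.134²·(1+1.857) = 0.051300
Wq = λ·E[S²]/(2(1−ρ)) = 2.81·0.051300/(2·0.6235) = 0.11561 hr

Final: 0.11561 hr


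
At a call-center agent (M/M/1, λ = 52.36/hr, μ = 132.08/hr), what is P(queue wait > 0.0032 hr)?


ρ = 52.36/132.08 = 0.3964
P(Wq > t) = ρ·e^{−(μ−λ)t} = 0.3964·e^{−0.2551}
= 0.3964·0.774836 = 0.307165

Final: 0.307165


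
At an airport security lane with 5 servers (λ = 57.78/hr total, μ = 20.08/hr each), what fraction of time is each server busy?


ρ = λ/(cμ) = 57.78/(5·20.08) = 57.78/100.40 = 0.5755

Final: 0.5755


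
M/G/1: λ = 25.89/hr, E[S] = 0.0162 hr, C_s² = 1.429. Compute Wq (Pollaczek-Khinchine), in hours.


ρ = λ·E[S] = 25.89·0.0162 = 0.4194
E[S²] = E[S]²(1+C_s²) = 0.0162²·(1+1.429) = 0.0006375
Wq = λ·E[S²]/(2(1−ρ)) = 25.89·0.0006375/(2·0.5806) = 0.01421 hr

Final: 0.01421 hr


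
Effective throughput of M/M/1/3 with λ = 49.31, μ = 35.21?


ρ = 1.4005; P_K = (1−ρ)ρ^3/(1−ρ^4) = 0.386398
λ_eff = λ(1 − P_K) = 49.31·(1 − 0.386398) = 49.31·0.613602 = 30.2567 /hr

Final: 30.2567 /hr


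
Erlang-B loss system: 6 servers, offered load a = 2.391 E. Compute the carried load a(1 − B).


B(6,2.391) = 0.024028 (Erlang-B)
Carried load = a(1 − B) = 2.391·(1 − 0.024028) = 2.391·0.975972 = 2.3335 E

Final: 2.3335 Erlangs


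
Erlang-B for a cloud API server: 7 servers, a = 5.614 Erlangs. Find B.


B(c,a) = (a^c/c!) / Σ_{k=0}^{c} a^k/k!
a^7/7! = 34.871957
Σ terms (k=0..7): 1.00000 + 5.61400 + 15.75850 + 29.48940 + 41.38838 + 46.47087 + 43.48124 + 34.87196 = 218.074347
B = 34.871957/218.074347 = 0.159909

Final: 0.159909


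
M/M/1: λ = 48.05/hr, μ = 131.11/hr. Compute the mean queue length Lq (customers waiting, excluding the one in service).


ρ = 48.05/131.11 = 0.3665
Lq = ρ²/(1−ρ) = 0.1343/0.6335 = 0.2120

Final: 0.2120


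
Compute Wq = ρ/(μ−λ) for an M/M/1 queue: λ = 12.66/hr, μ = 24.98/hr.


ρ = 12.66/24.98 = 0.5068
Wq = ρ/(μ−λ) = 0.5068/(24.98 − 12.66) = 0.5068/12.32 = 0.04114 hr

Final: 0.04114 hr


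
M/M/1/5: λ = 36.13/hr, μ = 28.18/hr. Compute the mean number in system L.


ρ = 36.13/28.18 = 1.2821
L = ρ[1 − (K+1)ρ^K + Kρ^(K+1)] / [(1−ρ)(1−ρ^(K+1))]
Numerator: 1.2821·(1 − 6·3.464455 + 5·4.441829) = 3.105818
Denominator: (-0.2821)·(-3.441829) = 0.970992
L = 3.105818/0.970992 = 3.1986

Final: 3.1986


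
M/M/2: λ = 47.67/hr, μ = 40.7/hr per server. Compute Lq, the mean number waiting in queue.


a = λ/μ = 1.1713; ρ = a/2 = 0.5856
P₀ = 0.261331
Lq = P₀·a^c·ρ / (c!·(1−ρ)²) = 0.261331·1.37183·0.5856/(2·0.17171)
= 0.61136

Final: 0.61136


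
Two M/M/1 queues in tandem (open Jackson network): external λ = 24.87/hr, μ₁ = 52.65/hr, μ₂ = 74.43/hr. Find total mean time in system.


Each node sees arrival rate λ = 24.87/hr (tandem ⇒ throughput preserved).
W₁ = 1/(μ₁−λ) = 1/(52.65−24.87) = 0.03600 hr
W₂ = 1/(μ₂−λ) = 1/(74.43−24.87) = 0.02018 hr
W_total = W₁ + W₂ = 0.03600 + 0.02018 = 0.05617 hr

Final: 0.05617 hr


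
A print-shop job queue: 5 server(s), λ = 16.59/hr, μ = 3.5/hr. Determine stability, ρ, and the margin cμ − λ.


Total capacity cμ = 5·3.5 = 17.50/hr
ρ = λ/(cμ) = 16.59/17.50 = 0.9480
Stable ⇔ ρ < 1: YES
Spare capacity = cμ − λ = 17.50 − 16.59 = 0.91/hr

Final: ρ = 0.9480; stable; margin = 0.91/hr
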